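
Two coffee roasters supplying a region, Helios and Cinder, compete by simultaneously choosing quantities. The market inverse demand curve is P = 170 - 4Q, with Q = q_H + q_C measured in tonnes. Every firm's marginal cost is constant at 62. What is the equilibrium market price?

A representative firm's profit is π_i = q_i(170 - 4Q) - 62q_i.
First-order condition (treating rivals' output as given): 108 - 8q_i - 4q_j = 0.
By symmetry each firm produces the same amount; substituting q_j = q_i yields q_i = 108/12 = 9.
Total output Q = 18, so price P = 170 - 4·18 = 98.

98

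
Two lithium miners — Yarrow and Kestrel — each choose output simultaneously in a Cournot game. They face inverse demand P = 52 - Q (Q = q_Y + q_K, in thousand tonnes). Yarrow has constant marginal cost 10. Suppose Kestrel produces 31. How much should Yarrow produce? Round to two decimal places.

5.50

With the rival's output fixed at 31, Yarrow's profit is π_Y = (52 - 31 - q_Y)q_Y - (10q_Y) = (21 - q_Y)q_Y - (10q_Y).
∂π_Y/∂q_Y = 11 - 2q_Y = 0, so q_Y = 11/2.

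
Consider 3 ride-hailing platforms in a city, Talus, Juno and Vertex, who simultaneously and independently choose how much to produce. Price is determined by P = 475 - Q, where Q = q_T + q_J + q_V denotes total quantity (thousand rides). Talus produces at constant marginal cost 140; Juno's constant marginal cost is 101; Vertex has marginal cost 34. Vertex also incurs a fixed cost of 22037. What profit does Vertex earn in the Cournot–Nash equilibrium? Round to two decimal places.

1525.25

Talus's profit: π_T = (475 - Q)q_T - (140q_T). Setting ∂π_T/∂q_T = 0: 335 - 2q_T - (q_J + q_V) = 0.
Juno's first-order condition: 374 - 2q_J - (q_T + q_V) = 0.
Vertex's profit: π_V = (475 - Q)q_V - (34q_V). Setting ∂π_V/∂q_V = 0: 441 - 2q_V - (q_T + q_J) = 0.
Adding the 3 first-order conditions: 1150 − 4Q = 0, so Q = 575/2.
Back-substituting: q_T = (335 − 575/2) = 95/2, q_J = (374 − 575/2) = 173/2, q_V = (441 − 575/2) = 307/2.
Price P = 475 - 575/2 = 375/2.
Vertex's profit: (375/2 - 34)·(307/2) - 22037 = 1525.2500.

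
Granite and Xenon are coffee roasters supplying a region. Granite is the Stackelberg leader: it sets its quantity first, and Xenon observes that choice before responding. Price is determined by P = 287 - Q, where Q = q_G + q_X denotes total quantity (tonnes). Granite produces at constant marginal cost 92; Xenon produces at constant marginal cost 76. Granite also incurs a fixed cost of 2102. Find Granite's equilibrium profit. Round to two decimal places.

1903.13

The follower Xenon best-responds to any q_G: π_X = (287 - Q)q_X - 76q_X.
∂π_X/∂q_X = 211 - q_G - 2q_X = 0 gives the reaction function q_X = (211 - q_G)/2.
Granite substitutes q_X(q_G) into its own profit: π_G = q_G(287 - q_G - (211 - q_G)/2) - 92q_G = (363/2 - (1/2)q_G)q_G - 92q_G.
Maximising: ∂π_G/∂q_G = 179/2 - q_G = 0, giving q_G = 179/2.
Then q_X = (211 - 179/2)/2 = 243/4.
Price P = 287 - 601/4 = 547/4.
Granite's profit: (547/4 - 92)·(179/2) - 2102 = 1903.1250.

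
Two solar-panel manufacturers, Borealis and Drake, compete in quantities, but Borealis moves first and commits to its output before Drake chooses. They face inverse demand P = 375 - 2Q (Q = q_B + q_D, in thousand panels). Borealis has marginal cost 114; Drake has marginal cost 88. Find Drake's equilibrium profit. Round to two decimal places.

The follower Drake best-responds to any q_B: π_D = (375 - 2Q)q_D - 88q_D.
∂π_D/∂q_D = 287 - 2q_B - 4q_D = 0 gives the reaction function q_D = (287 - 2q_B)/4.
The leader anticipates this reaction. Substituting into P = 375 - 2Q gives P = 463/2 - q_B, so π_B = (463/2 - q_B)q_B - 114q_B.
The leader's first-order condition 235/2 - 2q_B = 0 yields q_B = 235/4.
Then q_D = (287 - 2·(235/4))/4 = 339/8.
Price P = 375 - 2·(809/8) = 691/4.
Drake's profit: (691/4 - 88)·(339/8) = 3591.2813.

3591.28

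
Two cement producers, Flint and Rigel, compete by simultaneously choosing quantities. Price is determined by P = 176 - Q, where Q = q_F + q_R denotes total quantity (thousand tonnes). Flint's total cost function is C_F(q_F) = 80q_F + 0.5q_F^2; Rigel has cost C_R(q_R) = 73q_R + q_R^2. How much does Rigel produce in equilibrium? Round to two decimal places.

19.36

Flint's profit: π_F = (176 - Q)q_F - (80q_F + (1/2)q_F²). Setting ∂π_F/∂q_F = 0: 96 - 3q_F - (q_R) = 0.
Rigel's profit: π_R = (176 - Q)q_R - (73q_R + q_R²). Setting ∂π_R/∂q_R = 0: 103 - 4q_R - (q_F) = 0.
Best responses: q_F = (96 - q_R)/3, q_R = (103 - q_F)/4.
Substituting one into the other gives q_F = 281/11 and q_R = 213/11.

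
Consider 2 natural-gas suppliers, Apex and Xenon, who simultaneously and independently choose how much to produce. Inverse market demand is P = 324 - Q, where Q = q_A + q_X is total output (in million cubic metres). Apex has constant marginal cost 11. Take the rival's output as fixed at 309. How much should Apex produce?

With the rival's output fixed at 309, Apex's profit is π_A = (324 - 309 - q_A)q_A - (11q_A) = (15 - q_A)q_A - (11q_A).
∂π_A/∂q_A = 4 - 2q_A = 0, so q_A = 2.

2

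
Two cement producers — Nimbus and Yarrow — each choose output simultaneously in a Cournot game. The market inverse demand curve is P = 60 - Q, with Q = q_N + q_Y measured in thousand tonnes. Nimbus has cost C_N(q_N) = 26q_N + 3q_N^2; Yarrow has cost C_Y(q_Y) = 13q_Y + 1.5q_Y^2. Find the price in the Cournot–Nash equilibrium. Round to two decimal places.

Nimbus's profit: π_N = (60 - Q)q_N - (26q_N + 3q_N²). Setting ∂π_N/∂q_N = 0: 34 - 8q_N - (q_Y) = 0.
Yarrow's profit: π_Y = (60 - Q)q_Y - (13q_Y + (3/2)q_Y²). Setting ∂π_Y/∂q_Y = 0: 47 - 5q_Y - (q_N) = 0.
Best responses: q_N = (34 - q_Y)/8, q_Y = (47 - q_N)/5.
Substituting one into the other gives q_N = 41/13 and q_Y = 114/13.
Total output Q = 155/13, so price P = 60 - 155/13 = 625/13.

48.08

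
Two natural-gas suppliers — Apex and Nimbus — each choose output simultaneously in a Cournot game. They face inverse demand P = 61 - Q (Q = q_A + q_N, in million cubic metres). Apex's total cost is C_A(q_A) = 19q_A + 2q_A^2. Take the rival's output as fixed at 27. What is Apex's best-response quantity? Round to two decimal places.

With the rival's output fixed at 27, Apex's profit is π_A = (61 - 27 - q_A)q_A - (19q_A + 2q_A²) = (34 - q_A)q_A - (19q_A + 2q_A²).
∂π_A/∂q_A = 15 - 6q_A = 0, so q_A = 5/2.

2.50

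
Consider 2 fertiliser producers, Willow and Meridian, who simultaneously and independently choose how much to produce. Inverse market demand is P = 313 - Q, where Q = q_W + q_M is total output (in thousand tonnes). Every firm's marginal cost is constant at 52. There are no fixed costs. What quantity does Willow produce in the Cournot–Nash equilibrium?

87

Each firm earns π_i = (313 - Q)q_i - 52q_i.
First-order condition (treating rivals' output as given): 261 - 2q_i - q_j = 0.
With identical firms every q_j equals q_i, so q_j = q_i and 261 = 3q_i, giving q_i = 87.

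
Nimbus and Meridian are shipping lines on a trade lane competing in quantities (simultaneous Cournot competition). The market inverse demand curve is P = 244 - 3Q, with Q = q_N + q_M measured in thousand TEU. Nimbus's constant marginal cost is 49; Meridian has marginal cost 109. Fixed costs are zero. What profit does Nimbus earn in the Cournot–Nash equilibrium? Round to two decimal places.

2408.33

Nimbus's profit: π_N = (244 - 3Q)q_N - (49q_N). Setting ∂π_N/∂q_N = 0: 195 - 6q_N - 3(q_M) = 0.
Meridian's profit: π_M = (244 - 3Q)q_M - (109q_M). Setting ∂π_M/∂q_M = 0: 135 - 6q_M - 3(q_N) = 0.
Rearranging gives the reaction functions q_N = (195 - 3q_M)/6 and q_M = (135 - 3q_N)/6.
Substituting one into the other gives q_N = 85/3 and q_M = 25/3.
Price P = 244 - 3·(110/3) = 134.
Nimbus's profit: (134 - 49)·(85/3) = 2408.3333.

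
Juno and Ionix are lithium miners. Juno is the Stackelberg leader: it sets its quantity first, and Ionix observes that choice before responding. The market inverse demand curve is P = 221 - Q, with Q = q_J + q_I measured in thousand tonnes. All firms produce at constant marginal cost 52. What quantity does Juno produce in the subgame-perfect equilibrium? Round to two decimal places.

84.50

Solve by backward induction. Given q_J, the follower Ionix maximises π_I = (221 - q_J - q_I)q_I - 52q_I.
Setting the follower's marginal profit to zero, 169 - q_J - 2q_I = 0, i.e. q_I = (169 - q_J)/2.
The leader anticipates this reaction. Substituting into P = 221 - Q gives P = 273/2 - (1/2)q_J, so π_J = (273/2 - (1/2)q_J)q_J - 52q_J.
The leader's first-order condition 169/2 - q_J = 0 yields q_J = 169/2.
Then q_I = (169 - 169/2)/2 = 169/4.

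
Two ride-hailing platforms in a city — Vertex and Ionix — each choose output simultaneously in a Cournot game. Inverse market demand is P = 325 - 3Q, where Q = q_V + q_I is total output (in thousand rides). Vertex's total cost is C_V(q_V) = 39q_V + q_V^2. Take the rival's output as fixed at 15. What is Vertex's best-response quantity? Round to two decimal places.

30.13

With the rival's output fixed at 15, Vertex's profit is π_V = (325 - 3·15 - 3q_V)q_V - (39q_V + q_V²) = (280 - 3q_V)q_V - (39q_V + q_V²).
∂π_V/∂q_V = 241 - 8q_V = 0, so q_V = 241/8.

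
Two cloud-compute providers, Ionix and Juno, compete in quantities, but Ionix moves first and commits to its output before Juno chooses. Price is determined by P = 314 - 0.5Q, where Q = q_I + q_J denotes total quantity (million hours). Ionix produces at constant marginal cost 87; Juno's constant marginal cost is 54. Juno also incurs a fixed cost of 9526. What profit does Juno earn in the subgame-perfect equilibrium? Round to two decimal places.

3758.50

The follower Juno best-responds to any q_I: π_J = (314 - 0.5Q)q_J - 54q_J.
∂π_J/∂q_J = 260 - (1/2)q_I - q_J = 0 gives the reaction function q_J = (260 - (1/2)q_I).
Ionix substitutes q_J(q_I) into its own profit: π_I = q_I(314 - (1/2)q_I - (260 - (1/2)q_I)/2) - 87q_I = (184 - (1/4)q_I)q_I - 87q_I.
The leader's first-order condition 97 - (1/2)q_I = 0 yields q_I = 194.
Then q_J = (260 - (1/2)·194) = 163.
Price P = 314 - (1/2)·357 = 271/2.
Juno's profit: (271/2 - 54)·163 - 9526 = 3758.5000.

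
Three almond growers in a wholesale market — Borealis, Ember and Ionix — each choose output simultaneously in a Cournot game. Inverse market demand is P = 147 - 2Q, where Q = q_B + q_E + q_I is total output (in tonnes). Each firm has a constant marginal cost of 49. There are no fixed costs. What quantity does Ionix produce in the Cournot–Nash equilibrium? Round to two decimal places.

Each firm earns π_i = (147 - 2Q)q_i - 49q_i.
Setting ∂π_i/∂q_i = 0 with rivals' quantities fixed: 98 - 4q_i - 2·Σ_{j≠i} q_j = 0.
By symmetry each firm produces the same amount; substituting Σ_{j≠i} q_j = 2q_i yields q_i = 98/8 = 49/4.

12.25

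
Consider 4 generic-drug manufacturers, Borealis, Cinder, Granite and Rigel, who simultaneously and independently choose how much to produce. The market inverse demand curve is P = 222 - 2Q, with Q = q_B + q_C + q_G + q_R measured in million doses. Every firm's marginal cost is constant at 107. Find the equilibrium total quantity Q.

A representative firm's profit is π_i = q_i(222 - 2Q) - 107q_i.
Setting ∂π_i/∂q_i = 0 with rivals' quantities fixed: 115 - 4q_i - 2·Σ_{j≠i} q_j = 0.
By symmetry each firm produces the same amount; substituting Σ_{j≠i} q_j = 3q_i yields q_i = 115/10 = 23/2.
Total output Q = 23/2 + 23/2 + 23/2 + 23/2 = 46.

46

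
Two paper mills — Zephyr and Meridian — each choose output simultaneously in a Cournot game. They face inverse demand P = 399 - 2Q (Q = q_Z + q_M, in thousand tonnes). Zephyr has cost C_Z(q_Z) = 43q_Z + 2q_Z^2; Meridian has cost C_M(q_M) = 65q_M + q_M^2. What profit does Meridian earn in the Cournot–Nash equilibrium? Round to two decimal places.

5952.89

Zephyr's profit: π_Z = (399 - 2Q)q_Z - (43q_Z + 2q_Z²). Setting ∂π_Z/∂q_Z = 0: 356 - 8q_Z - 2(q_M) = 0.
Meridian's first-order condition: 334 - 6q_M - 2(q_Z) = 0.
Best responses: q_Z = (356 - 2q_M)/8, q_M = (334 - 2q_Z)/6.
Solving the pair: q_Z = 367/11, q_M = 490/11.
Price P = 399 - 2·(857/11) = 243.1818.
Meridian's profit: 243.1818·(490/11) - 65·(490/11) - (490/11)² = 5952.8926.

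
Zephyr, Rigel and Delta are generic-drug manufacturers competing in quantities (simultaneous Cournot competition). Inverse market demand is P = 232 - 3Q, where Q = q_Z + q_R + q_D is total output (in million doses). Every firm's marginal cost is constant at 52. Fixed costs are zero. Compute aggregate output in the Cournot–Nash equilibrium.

Each firm earns π_i = (232 - 3Q)q_i - 52q_i.
Setting ∂π_i/∂q_i = 0 with rivals' quantities fixed: 180 - 6q_i - 3·Σ_{j≠i} q_j = 0.
With identical firms every q_j equals q_i, so Σ_{j≠i} q_j = 2q_i and 180 = 12q_i, giving q_i = 15.
Total output Q = 15 + 15 + 15 = 45.

45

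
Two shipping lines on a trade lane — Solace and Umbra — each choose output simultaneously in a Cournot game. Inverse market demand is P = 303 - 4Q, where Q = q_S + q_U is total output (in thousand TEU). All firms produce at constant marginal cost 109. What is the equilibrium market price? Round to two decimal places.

Each firm earns π_i = (303 - 4Q)q_i - 109q_i.
First-order condition (treating rivals' output as given): 194 - 8q_i - 4q_j = 0.
By symmetry each firm produces the same amount; substituting q_j = q_i yields q_i = 194/12 = 97/6.
Total output Q = 97/3, so price P = 303 - 4·(97/3) = 521/3.

173.67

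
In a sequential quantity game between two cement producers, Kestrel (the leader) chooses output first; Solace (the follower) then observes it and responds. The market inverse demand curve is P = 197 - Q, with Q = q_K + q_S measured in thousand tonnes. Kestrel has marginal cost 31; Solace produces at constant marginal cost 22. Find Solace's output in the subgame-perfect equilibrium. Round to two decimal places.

The follower Solace best-responds to any q_K: π_S = (197 - Q)q_S - 22q_S.
Follower FOC: 175 - q_K - 2q_S = 0, so q_S(q_K) = (175 - q_K)/2.
The leader anticipates this reaction. Substituting into P = 197 - Q gives P = 219/2 - (1/2)q_K, so π_K = (219/2 - (1/2)q_K)q_K - 31q_K.
Maximising: ∂π_K/∂q_K = 157/2 - q_K = 0, giving q_K = 157/2.
Then q_S = (175 - 157/2)/2 = 193/4.

48.25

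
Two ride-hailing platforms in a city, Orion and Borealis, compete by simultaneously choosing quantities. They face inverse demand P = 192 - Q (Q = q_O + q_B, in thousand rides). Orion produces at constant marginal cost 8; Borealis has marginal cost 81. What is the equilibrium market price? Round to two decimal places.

93.67

Orion's profit: π_O = (192 - Q)q_O - (8q_O). Setting ∂π_O/∂q_O = 0: 184 - 2q_O - (q_B) = 0.
Borealis's first-order condition: 111 - 2q_B - (q_O) = 0.
So q_O = (184 - q_B)/2 and q_B = (111 - q_O)/2.
Substituting one into the other gives q_O = 257/3 and q_B = 38/3.
Total output Q = 295/3, so price P = 192 - 295/3 = 281/3.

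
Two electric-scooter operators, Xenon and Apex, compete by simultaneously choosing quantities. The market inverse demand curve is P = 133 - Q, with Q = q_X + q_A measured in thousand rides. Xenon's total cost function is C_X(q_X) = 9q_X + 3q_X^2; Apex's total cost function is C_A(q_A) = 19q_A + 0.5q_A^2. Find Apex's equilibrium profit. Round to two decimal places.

1760.71

Xenon's profit: π_X = (133 - Q)q_X - (9q_X + 3q_X²). Setting ∂π_X/∂q_X = 0: 124 - 8q_X - (q_A) = 0.
Apex's first-order condition: 114 - 3q_A - (q_X) = 0.
Rearranging gives the reaction functions q_X = (124 - q_A)/8 and q_A = (114 - q_X)/3.
Solving the pair: q_X = 258/23, q_A = 788/23.
Price P = 133 - 1046/23 = 87.5217.
Apex's profit: 87.5217·(788/23) - 19·(788/23) - (1/2)(788/23)² = 1760.7108.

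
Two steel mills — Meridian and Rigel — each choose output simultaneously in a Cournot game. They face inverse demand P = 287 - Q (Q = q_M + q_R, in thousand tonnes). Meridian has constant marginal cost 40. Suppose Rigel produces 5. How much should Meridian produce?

121

With the rival's output fixed at 5, Meridian's profit is π_M = (287 - 5 - q_M)q_M - (40q_M) = (282 - q_M)q_M - (40q_M).
∂π_M/∂q_M = 242 - 2q_M = 0, so q_M = 121.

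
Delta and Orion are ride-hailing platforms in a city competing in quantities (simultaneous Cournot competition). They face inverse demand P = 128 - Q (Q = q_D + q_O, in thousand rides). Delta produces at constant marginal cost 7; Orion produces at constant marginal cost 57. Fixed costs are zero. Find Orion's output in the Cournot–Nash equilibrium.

Delta's profit: π_D = (128 - Q)q_D - (7q_D). Setting ∂π_D/∂q_D = 0: 121 - 2q_D - (q_O) = 0.
Orion's first-order condition: 71 - 2q_O - (q_D) = 0.
Rearranging gives the reaction functions q_D = (121 - q_O)/2 and q_O = (71 - q_D)/2.
Substituting one into the other gives q_D = 57 and q_O = 7.

7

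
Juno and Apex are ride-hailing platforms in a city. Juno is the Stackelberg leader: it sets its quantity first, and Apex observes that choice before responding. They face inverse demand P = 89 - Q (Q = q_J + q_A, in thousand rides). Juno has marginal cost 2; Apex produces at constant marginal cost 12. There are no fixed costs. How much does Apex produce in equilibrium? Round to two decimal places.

Solve by backward induction. Given q_J, the follower Apex maximises π_A = (89 - q_J - q_A)q_A - 12q_A.
Setting the follower's marginal profit to zero, 77 - q_J - 2q_A = 0, i.e. q_A = (77 - q_J)/2.
Juno substitutes q_A(q_J) into its own profit: π_J = q_J(89 - q_J - (77 - q_J)/2) - 2q_J = (101/2 - (1/2)q_J)q_J - 2q_J.
Maximising: ∂π_J/∂q_J = 97/2 - q_J = 0, giving q_J = 97/2.
Then q_A = (77 - 97/2)/2 = 57/4.

14.25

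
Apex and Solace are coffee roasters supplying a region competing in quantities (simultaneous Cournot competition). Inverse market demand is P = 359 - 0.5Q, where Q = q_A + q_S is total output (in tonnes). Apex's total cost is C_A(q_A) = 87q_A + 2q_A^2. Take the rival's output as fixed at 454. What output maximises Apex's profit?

9

With the rival's output fixed at 454, Apex's profit is π_A = (359 - (1/2)·454 - (1/2)q_A)q_A - (87q_A + 2q_A²) = (132 - (1/2)q_A)q_A - (87q_A + 2q_A²).
∂π_A/∂q_A = 45 - 5q_A = 0, so q_A = 9.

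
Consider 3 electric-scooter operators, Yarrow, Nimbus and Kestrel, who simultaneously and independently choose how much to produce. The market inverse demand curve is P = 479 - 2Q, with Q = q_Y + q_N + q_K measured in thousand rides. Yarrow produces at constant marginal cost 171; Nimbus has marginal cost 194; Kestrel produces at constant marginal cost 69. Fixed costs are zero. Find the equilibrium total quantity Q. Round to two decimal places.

125.38

Yarrow's profit: π_Y = (479 - 2Q)q_Y - (171q_Y). Setting ∂π_Y/∂q_Y = 0: 308 - 4q_Y - 2(q_N + q_K) = 0.
Nimbus's first-order condition: 285 - 4q_N - 2(q_Y + q_K) = 0.
Kestrel's first-order condition: 410 - 4q_K - 2(q_Y + q_N) = 0.
Adding the 3 first-order conditions: 1003 − 8Q = 0, so Q = 1003/8.
Back-substituting: q_Y = (308 − 1003/4)/2 = 229/8, q_N = (285 − 1003/4)/2 = 137/8, q_K = (410 − 1003/4)/2 = 637/8.
Total output Q = 229/8 + 137/8 + 637/8 = 1003/8.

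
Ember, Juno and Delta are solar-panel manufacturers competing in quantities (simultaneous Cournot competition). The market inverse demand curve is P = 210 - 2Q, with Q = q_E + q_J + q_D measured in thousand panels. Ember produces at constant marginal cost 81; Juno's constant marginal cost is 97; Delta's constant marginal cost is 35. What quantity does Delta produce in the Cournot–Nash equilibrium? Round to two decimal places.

35.38

Ember's profit: π_E = (210 - 2Q)q_E - (81q_E). Setting ∂π_E/∂q_E = 0: 129 - 4q_E - 2(q_J + q_D) = 0.
Juno's profit: π_J = (210 - 2Q)q_J - (97q_J). Setting ∂π_J/∂q_J = 0: 113 - 4q_J - 2(q_E + q_D) = 0.
Delta's profit: π_D = (210 - 2Q)q_D - (35q_D). Setting ∂π_D/∂q_D = 0: 175 - 4q_D - 2(q_E + q_J) = 0.
Summing all 3 equations gives 417 − 8Q = 0, hence Q = 417/8.
Back-substituting: q_E = (129 − 417/4)/2 = 99/8, q_J = (113 − 417/4)/2 = 35/8, q_D = (175 − 417/4)/2 = 283/8.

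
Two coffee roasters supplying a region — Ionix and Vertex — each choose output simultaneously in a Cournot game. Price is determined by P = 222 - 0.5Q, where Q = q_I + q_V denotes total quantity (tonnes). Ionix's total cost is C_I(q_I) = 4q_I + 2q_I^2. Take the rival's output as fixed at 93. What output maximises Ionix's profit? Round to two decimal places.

With the rival's output fixed at 93, Ionix's profit is π_I = (222 - (1/2)·93 - (1/2)q_I)q_I - (4q_I + 2q_I²) = (351/2 - (1/2)q_I)q_I - (4q_I + 2q_I²).
∂π_I/∂q_I = 343/2 - 5q_I = 0, so q_I = 343/10.

34.30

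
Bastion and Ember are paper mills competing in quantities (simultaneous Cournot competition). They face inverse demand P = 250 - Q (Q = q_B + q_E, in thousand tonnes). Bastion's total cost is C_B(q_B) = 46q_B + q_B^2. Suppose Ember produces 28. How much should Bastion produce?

44

With the rival's output fixed at 28, Bastion's profit is π_B = (250 - 28 - q_B)q_B - (46q_B + q_B²) = (222 - q_B)q_B - (46q_B + q_B²).
∂π_B/∂q_B = 176 - 4q_B = 0, so q_B = 44.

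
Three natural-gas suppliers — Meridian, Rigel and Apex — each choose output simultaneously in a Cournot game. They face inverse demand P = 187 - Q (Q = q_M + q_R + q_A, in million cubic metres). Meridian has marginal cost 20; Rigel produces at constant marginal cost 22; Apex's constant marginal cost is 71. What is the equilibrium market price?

75

Meridian's profit: π_M = (187 - Q)q_M - (20q_M). Setting ∂π_M/∂q_M = 0: 167 - 2q_M - (q_R + q_A) = 0.
Rigel's first-order condition: 165 - 2q_R - (q_M + q_A) = 0.
Apex's profit: π_A = (187 - Q)q_A - (71q_A). Setting ∂π_A/∂q_A = 0: 116 - 2q_A - (q_M + q_R) = 0.
Summing all 3 equations gives 448 − 4Q = 0, hence Q = 112.
Back-substituting: q_M = (167 − 112) = 55, q_R = (165 − 112) = 53, q_A = (116 − 112) = 4.
Total output Q = 112, so price P = 187 - 112 = 75.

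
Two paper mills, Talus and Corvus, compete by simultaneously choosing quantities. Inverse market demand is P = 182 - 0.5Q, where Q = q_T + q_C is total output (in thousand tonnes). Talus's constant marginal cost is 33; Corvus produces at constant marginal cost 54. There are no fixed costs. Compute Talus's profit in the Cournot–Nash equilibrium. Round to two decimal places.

6422.22

Talus's profit: π_T = (182 - 0.5Q)q_T - (33q_T). Setting ∂π_T/∂q_T = 0: 149 - q_T - (1/2)(q_C) = 0.
Corvus's first-order condition: 128 - q_C - (1/2)(q_T) = 0.
Rearranging gives the reaction functions q_T = (149 - (1/2)q_C) and q_C = (128 - (1/2)q_T).
Solving the pair: q_T = 340/3, q_C = 214/3.
Price P = 182 - (1/2)·(554/3) = 269/3.
Talus's profit: (269/3 - 33)·(340/3) = 6422.2222.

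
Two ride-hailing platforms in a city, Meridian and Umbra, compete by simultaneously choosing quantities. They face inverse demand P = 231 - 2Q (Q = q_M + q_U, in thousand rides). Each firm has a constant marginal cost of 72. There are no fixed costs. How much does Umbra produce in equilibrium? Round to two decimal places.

A representative firm's profit is π_i = q_i(231 - 2Q) - 72q_i.
First-order condition (treating rivals' output as given): 159 - 4q_i - 2q_j = 0.
By symmetry each firm produces the same amount; substituting q_j = q_i yields q_i = 159/6 = 53/2.

26.50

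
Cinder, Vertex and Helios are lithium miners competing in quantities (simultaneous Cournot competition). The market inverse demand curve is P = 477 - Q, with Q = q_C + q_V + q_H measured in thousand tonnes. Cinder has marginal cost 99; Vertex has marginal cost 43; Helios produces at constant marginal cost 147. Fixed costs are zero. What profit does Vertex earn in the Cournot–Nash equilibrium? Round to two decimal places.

Cinder's profit: π_C = (477 - Q)q_C - (99q_C). Setting ∂π_C/∂q_C = 0: 378 - 2q_C - (q_V + q_H) = 0.
Vertex's profit: π_V = (477 - Q)q_V - (43q_V). Setting ∂π_V/∂q_V = 0: 434 - 2q_V - (q_C + q_H) = 0.
Helios's first-order condition: 330 - 2q_H - (q_C + q_V) = 0.
Adding the 3 first-order conditions: 1142 − 4Q = 0, so Q = 571/2.
Back-substituting: q_C = (378 − 571/2) = 185/2, q_V = (434 − 571/2) = 297/2, q_H = (330 − 571/2) = 89/2.
Price P = 477 - 571/2 = 383/2.
Vertex's profit: (383/2 - 43)·(297/2) = 22052.2500.

22052.25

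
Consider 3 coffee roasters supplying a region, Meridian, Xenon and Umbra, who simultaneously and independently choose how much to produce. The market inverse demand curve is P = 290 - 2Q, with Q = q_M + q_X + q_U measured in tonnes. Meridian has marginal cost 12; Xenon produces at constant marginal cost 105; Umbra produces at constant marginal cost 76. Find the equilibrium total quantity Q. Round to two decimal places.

Meridian's profit: π_M = (290 - 2Q)q_M - (12q_M). Setting ∂π_M/∂q_M = 0: 278 - 4q_M - 2(q_X + q_U) = 0.
Xenon's first-order condition: 185 - 4q_X - 2(q_M + q_U) = 0.
Umbra's profit: π_U = (290 - 2Q)q_U - (76q_U). Setting ∂π_U/∂q_U = 0: 214 - 4q_U - 2(q_M + q_X) = 0.
Summing all 3 equations gives 677 − 8Q = 0, hence Q = 677/8.
Back-substituting: q_M = (278 − 677/4)/2 = 435/8, q_X = (185 − 677/4)/2 = 63/8, q_U = (214 − 677/4)/2 = 179/8.
Total output Q = 435/8 + 63/8 + 179/8 = 677/8.

84.63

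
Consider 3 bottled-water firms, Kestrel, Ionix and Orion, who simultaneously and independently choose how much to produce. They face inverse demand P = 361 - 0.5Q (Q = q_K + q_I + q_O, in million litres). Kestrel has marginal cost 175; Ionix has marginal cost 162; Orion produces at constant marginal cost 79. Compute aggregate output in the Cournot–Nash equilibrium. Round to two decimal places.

333.50

Kestrel's profit: π_K = (361 - 0.5Q)q_K - (175q_K). Setting ∂π_K/∂q_K = 0: 186 - q_K - (1/2)(q_I + q_O) = 0.
Ionix's profit: π_I = (361 - 0.5Q)q_I - (162q_I). Setting ∂π_I/∂q_I = 0: 199 - q_I - (1/2)(q_K + q_O) = 0.
Orion's profit: π_O = (361 - 0.5Q)q_O - (79q_O). Setting ∂π_O/∂q_O = 0: 282 - q_O - (1/2)(q_K + q_I) = 0.
Adding the 3 first-order conditions: 667 − 2Q = 0, so Q = 667/2.
Back-substituting: q_K = (186 − 667/4)/(1/2) = 77/2, q_I = (199 − 667/4)/(1/2) = 129/2, q_O = (282 − 667/4)/(1/2) = 461/2.
Total output Q = 77/2 + 129/2 + 461/2 = 667/2.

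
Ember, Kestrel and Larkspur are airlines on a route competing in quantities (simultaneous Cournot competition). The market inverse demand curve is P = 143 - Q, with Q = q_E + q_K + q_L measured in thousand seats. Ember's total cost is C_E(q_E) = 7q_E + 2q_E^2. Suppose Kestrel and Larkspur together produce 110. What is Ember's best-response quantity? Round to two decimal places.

4.33

With rivals' combined output fixed at 110, Ember's profit is π_E = (143 - 110 - q_E)q_E - (7q_E + 2q_E²) = (33 - q_E)q_E - (7q_E + 2q_E²).
∂π_E/∂q_E = 26 - 6q_E = 0, so q_E = 13/3.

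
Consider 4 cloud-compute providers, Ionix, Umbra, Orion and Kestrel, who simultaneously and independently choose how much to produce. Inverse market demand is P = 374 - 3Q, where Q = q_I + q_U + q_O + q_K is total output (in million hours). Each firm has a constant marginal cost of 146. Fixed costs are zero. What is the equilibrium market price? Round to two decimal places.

191.60

A representative firm's profit is π_i = q_i(374 - 3Q) - 146q_i.
First-order condition (treating rivals' output as given): 228 - 6q_i - 3·Σ_{j≠i} q_j = 0.
By symmetry each firm produces the same amount; substituting Σ_{j≠i} q_j = 3q_i yields q_i = 228/15 = 76/5.
Total output Q = 304/5, so price P = 374 - 3·(304/5) = 958/5.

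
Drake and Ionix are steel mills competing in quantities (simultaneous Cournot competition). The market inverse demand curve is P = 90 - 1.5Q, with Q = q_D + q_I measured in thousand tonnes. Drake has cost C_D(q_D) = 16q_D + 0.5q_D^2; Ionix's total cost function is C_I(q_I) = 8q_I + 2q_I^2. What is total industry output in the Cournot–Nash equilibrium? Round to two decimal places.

23.77

Drake's profit: π_D = (90 - 1.5Q)q_D - (16q_D + (1/2)q_D²). Setting ∂π_D/∂q_D = 0: 74 - 4q_D - (3/2)(q_I) = 0.
Ionix's first-order condition: 82 - 7q_I - (3/2)(q_D) = 0.
Best responses: q_D = (74 - (3/2)q_I)/4, q_I = (82 - (3/2)q_D)/7.
Substituting one into the other gives q_D = 1580/103 and q_I = 868/103.
Total output Q = 1580/103 + 868/103 = 23.7670.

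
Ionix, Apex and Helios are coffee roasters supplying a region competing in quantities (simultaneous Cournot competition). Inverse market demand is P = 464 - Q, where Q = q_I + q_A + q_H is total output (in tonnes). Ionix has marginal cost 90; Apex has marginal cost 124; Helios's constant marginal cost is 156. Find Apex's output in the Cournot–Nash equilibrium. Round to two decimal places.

84.50

Ionix's profit: π_I = (464 - Q)q_I - (90q_I). Setting ∂π_I/∂q_I = 0: 374 - 2q_I - (q_A + q_H) = 0.
Apex's profit: π_A = (464 - Q)q_A - (124q_A). Setting ∂π_A/∂q_A = 0: 340 - 2q_A - (q_I + q_H) = 0.
Helios's profit: π_H = (464 - Q)q_H - (156q_H). Setting ∂π_H/∂q_H = 0: 308 - 2q_H - (q_I + q_A) = 0.
Summing all 3 equations gives 1022 − 4Q = 0, hence Q = 511/2.
Back-substituting: q_I = (374 − 511/2) = 237/2, q_A = (340 − 511/2) = 169/2, q_H = (308 − 511/2) = 105/2.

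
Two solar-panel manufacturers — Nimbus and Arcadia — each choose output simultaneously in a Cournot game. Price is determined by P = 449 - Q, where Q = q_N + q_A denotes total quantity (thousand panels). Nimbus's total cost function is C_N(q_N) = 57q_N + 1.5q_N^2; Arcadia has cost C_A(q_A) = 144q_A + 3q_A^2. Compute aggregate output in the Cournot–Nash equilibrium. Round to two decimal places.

101.64

Nimbus's profit: π_N = (449 - Q)q_N - (57q_N + (3/2)q_N²). Setting ∂π_N/∂q_N = 0: 392 - 5q_N - (q_A) = 0.
Arcadia's first-order condition: 305 - 8q_A - (q_N) = 0.
Rearranging gives the reaction functions q_N = (392 - q_A)/5 and q_A = (305 - q_N)/8.
Substituting one into the other gives q_N = 72.5897 and q_A = 1133/39.
Total output Q = 72.5897 + 1133/39 = 101.6410.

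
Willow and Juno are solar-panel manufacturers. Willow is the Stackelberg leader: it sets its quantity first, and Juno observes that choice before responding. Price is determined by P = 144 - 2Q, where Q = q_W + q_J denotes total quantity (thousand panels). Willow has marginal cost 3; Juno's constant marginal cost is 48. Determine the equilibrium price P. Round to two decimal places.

49.50

Solve by backward induction. Given q_W, the follower Juno maximises π_J = (144 - 2q_W - 2q_J)q_J - 48q_J.
Setting the follower's marginal profit to zero, 96 - 2q_W - 4q_J = 0, i.e. q_J = (96 - 2q_W)/4.
Willow substitutes q_J(q_W) into its own profit: π_W = q_W(144 - 2q_W - (96 - 2q_W)/2) - 3q_W = (96 - q_W)q_W - 3q_W.
The leader's first-order condition 93 - 2q_W = 0 yields q_W = 93/2.
Then q_J = (96 - 2·(93/2))/4 = 3/4.
Total output Q = 189/4, so price P = 144 - 2·(189/4) = 99/2.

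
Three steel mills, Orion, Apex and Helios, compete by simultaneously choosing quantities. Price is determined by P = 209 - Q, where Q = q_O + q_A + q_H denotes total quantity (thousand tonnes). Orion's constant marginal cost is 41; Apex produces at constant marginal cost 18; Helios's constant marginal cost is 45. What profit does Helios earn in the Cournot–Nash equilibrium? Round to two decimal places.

Orion's profit: π_O = (209 - Q)q_O - (41q_O). Setting ∂π_O/∂q_O = 0: 168 - 2q_O - (q_A + q_H) = 0.
Apex's first-order condition: 191 - 2q_A - (q_O + q_H) = 0.
Helios's profit: π_H = (209 - Q)q_H - (45q_H). Setting ∂π_H/∂q_H = 0: 164 - 2q_H - (q_O + q_A) = 0.
Summing all 3 equations gives 523 − 4Q = 0, hence Q = 523/4.
Back-substituting: q_O = (168 − 523/4) = 149/4, q_A = (191 − 523/4) = 241/4, q_H = (164 − 523/4) = 133/4.
Price P = 209 - 523/4 = 313/4.
Helios's profit: (313/4 - 45)·(133/4) = 1105.5625.

1105.56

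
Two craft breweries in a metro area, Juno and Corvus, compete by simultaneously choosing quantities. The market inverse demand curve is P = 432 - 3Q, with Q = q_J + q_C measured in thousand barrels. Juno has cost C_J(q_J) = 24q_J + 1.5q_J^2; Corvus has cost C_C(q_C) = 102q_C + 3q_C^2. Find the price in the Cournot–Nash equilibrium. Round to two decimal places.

Juno's profit: π_J = (432 - 3Q)q_J - (24q_J + (3/2)q_J²). Setting ∂π_J/∂q_J = 0: 408 - 9q_J - 3(q_C) = 0.
Corvus's first-order condition: 330 - 12q_C - 3(q_J) = 0.
Best responses: q_J = (408 - 3q_C)/9, q_C = (330 - 3q_J)/12.
Substituting one into the other gives q_J = 434/11 and q_C = 194/11.
Total output Q = 628/11, so price P = 432 - 3·(628/11) = 260.7273.

260.73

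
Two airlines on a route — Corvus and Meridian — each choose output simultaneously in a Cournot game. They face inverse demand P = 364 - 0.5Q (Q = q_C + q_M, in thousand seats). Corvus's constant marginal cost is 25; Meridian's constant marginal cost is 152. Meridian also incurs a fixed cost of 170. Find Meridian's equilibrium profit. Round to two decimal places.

Corvus's profit: π_C = (364 - 0.5Q)q_C - (25q_C). Setting ∂π_C/∂q_C = 0: 339 - q_C - (1/2)(q_M) = 0.
Meridian's first-order condition: 212 - q_M - (1/2)(q_C) = 0.
Rearranging gives the reaction functions q_C = (339 - (1/2)q_M) and q_M = (212 - (1/2)q_C).
Solving the pair: q_C = 932/3, q_M = 170/3.
Price P = 364 - (1/2)·(1102/3) = 541/3.
Meridian's profit: (541/3 - 152)·(170/3) - 170 = 1435.5556.

1435.56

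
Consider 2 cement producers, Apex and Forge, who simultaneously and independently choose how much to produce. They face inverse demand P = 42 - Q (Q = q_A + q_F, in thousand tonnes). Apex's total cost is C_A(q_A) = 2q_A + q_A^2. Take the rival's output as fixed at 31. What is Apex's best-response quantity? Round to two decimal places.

With the rival's output fixed at 31, Apex's profit is π_A = (42 - 31 - q_A)q_A - (2q_A + q_A²) = (11 - q_A)q_A - (2q_A + q_A²).
∂π_A/∂q_A = 9 - 4q_A = 0, so q_A = 9/4.

2.25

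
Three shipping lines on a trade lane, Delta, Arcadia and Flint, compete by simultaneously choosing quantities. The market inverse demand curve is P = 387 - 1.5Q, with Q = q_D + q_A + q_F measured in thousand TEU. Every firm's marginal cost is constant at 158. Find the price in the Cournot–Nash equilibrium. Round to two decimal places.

215.25

Each firm earns π_i = (387 - 1.5Q)q_i - 158q_i.
First-order condition (treating rivals' output as given): 229 - 3q_i - (3/2)·Σ_{j≠i} q_j = 0.
By symmetry each firm produces the same amount; substituting Σ_{j≠i} q_j = 2q_i yields q_i = 229/6.
Total output Q = 229/2, so price P = 387 - (3/2)·(229/2) = 861/4.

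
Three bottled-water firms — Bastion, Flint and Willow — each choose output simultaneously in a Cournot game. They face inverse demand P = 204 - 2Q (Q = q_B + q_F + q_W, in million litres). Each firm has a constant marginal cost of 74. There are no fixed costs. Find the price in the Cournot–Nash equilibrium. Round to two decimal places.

106.50

A representative firm's profit is π_i = q_i(204 - 2Q) - 74q_i.
Setting ∂π_i/∂q_i = 0 with rivals' quantities fixed: 130 - 4q_i - 2·Σ_{j≠i} q_j = 0.
With identical firms every q_j equals q_i, so Σ_{j≠i} q_j = 2q_i and 130 = 8q_i, giving q_i = 65/4.
Total output Q = 195/4, so price P = 204 - 2·(195/4) = 213/2.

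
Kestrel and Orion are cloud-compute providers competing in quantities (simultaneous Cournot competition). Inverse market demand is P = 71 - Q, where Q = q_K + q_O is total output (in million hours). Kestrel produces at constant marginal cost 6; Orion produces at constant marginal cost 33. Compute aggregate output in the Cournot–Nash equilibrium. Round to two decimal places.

Kestrel's profit: π_K = (71 - Q)q_K - (6q_K). Setting ∂π_K/∂q_K = 0: 65 - 2q_K - (q_O) = 0.
Orion's first-order condition: 38 - 2q_O - (q_K) = 0.
So q_K = (65 - q_O)/2 and q_O = (38 - q_K)/2.
Solving the pair: q_K = 92/3, q_O = 11/3.
Total output Q = 92/3 + 11/3 = 103/3.

34.33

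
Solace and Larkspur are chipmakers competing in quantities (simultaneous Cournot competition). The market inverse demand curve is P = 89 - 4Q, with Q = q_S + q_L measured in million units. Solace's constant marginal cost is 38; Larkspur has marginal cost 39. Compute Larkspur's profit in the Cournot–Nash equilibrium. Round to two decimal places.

66.69

Solace's profit: π_S = (89 - 4Q)q_S - (38q_S). Setting ∂π_S/∂q_S = 0: 51 - 8q_S - 4(q_L) = 0.
Larkspur's first-order condition: 50 - 8q_L - 4(q_S) = 0.
So q_S = (51 - 4q_L)/8 and q_L = (50 - 4q_S)/8.
Substituting one into the other gives q_S = 13/3 and q_L = 49/12.
Price P = 89 - 4·(101/12) = 166/3.
Larkspur's profit: (166/3 - 39)·(49/12) = 66.6944.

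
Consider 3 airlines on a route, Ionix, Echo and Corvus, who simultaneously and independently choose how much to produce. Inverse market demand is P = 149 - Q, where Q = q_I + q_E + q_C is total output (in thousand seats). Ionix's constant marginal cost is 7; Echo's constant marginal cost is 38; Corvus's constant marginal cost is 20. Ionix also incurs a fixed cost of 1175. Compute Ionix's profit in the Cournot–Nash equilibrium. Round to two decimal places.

Ionix's profit: π_I = (149 - Q)q_I - (7q_I). Setting ∂π_I/∂q_I = 0: 142 - 2q_I - (q_E + q_C) = 0.
Echo's first-order condition: 111 - 2q_E - (q_I + q_C) = 0.
Corvus's first-order condition: 129 - 2q_C - (q_I + q_E) = 0.
Adding the 3 conditions: 382 − 2Q − 2Q = 0, i.e. Q = 191/2.
Back-substituting: q_I = (142 − 191/2) = 93/2, q_E = (111 − 191/2) = 31/2, q_C = (129 − 191/2) = 67/2.
Price P = 149 - 191/2 = 107/2.
Ionix's profit: (107/2 - 7)·(93/2) - 1175 = 987.2500.

987.25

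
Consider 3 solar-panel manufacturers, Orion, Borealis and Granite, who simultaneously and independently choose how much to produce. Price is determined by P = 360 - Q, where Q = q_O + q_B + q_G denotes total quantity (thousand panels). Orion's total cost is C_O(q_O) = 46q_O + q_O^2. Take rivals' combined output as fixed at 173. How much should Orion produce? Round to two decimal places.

35.25

With rivals' combined output fixed at 173, Orion's profit is π_O = (360 - 173 - q_O)q_O - (46q_O + q_O²) = (187 - q_O)q_O - (46q_O + q_O²).
∂π_O/∂q_O = 141 - 4q_O = 0, so q_O = 141/4.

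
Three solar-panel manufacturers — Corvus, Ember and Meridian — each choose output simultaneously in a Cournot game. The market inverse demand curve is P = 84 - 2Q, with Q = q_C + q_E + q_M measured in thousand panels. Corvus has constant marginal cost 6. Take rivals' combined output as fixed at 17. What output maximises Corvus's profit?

With rivals' combined output fixed at 17, Corvus's profit is π_C = (84 - 2·17 - 2q_C)q_C - (6q_C) = (50 - 2q_C)q_C - (6q_C).
∂π_C/∂q_C = 44 - 4q_C = 0, so q_C = 11.

11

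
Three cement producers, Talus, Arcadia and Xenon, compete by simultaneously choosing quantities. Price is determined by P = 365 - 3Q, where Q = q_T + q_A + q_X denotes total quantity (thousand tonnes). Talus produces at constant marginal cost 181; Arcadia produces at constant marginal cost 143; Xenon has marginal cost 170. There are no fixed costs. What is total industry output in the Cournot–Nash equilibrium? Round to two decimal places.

50.08

Talus's profit: π_T = (365 - 3Q)q_T - (181q_T). Setting ∂π_T/∂q_T = 0: 184 - 6q_T - 3(q_A + q_X) = 0.
Arcadia's first-order condition: 222 - 6q_A - 3(q_T + q_X) = 0.
Xenon's profit: π_X = (365 - 3Q)q_X - (170q_X). Setting ∂π_X/∂q_X = 0: 195 - 6q_X - 3(q_T + q_A) = 0.
Summing all 3 equations gives 601 − 12Q = 0, hence Q = 601/12.
Back-substituting: q_T = (184 − 601/4)/3 = 45/4, q_A = (222 − 601/4)/3 = 287/12, q_X = (195 − 601/4)/3 = 179/12.
Total output Q = 45/4 + 287/12 + 179/12 = 601/12.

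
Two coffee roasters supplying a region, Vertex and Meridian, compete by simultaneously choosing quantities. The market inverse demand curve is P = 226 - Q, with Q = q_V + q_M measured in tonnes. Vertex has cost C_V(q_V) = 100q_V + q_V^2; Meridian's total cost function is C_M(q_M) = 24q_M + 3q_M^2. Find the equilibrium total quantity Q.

48

Vertex's profit: π_V = (226 - Q)q_V - (100q_V + q_V²). Setting ∂π_V/∂q_V = 0: 126 - 4q_V - (q_M) = 0.
Meridian's first-order condition: 202 - 8q_M - (q_V) = 0.
So q_V = (126 - q_M)/4 and q_M = (202 - q_V)/8.
Solving the pair: q_V = 26, q_M = 22.
Total output Q = 26 + 22 = 48.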